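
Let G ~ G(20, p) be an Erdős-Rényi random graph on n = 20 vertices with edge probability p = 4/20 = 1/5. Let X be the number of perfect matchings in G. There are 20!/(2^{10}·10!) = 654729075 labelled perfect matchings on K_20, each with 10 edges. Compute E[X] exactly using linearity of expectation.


K_20 has 20!/(2^{10}·10!) = 654729075 labelled perfect matchings.
For each such perfect matching H, let X_H = 1 if all 10 edges of H are present in G. Then P[X_H = 1] = p^{10} = (1/5)^{10} = 1/9765625.
By linearity of expectation: E[X] = Σ_H E[X_H] = 654729075 · p^{10} = 654729075 · 1/9765625 = 26189163/390625.
Numerically: E[X] ≈ 67.

E[X] = 654729075 · (1/5)^{10} = 26189163/390625 ≈ 67.


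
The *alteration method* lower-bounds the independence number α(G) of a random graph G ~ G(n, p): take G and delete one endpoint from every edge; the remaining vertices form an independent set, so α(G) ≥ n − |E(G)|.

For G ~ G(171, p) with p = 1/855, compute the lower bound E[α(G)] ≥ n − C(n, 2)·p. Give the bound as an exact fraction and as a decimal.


E[|E(G)|] = C(171, 2)·p = 14535 · (1/855) = 17.
E[α(G)] ≥ n − E[|E(G)|] = 171 − 17 = 154.
Numerically: ≈ 154.0000.
(This is only a lower bound; the true E[α(G)] may be larger.)

E[α(G)] ≥ 154 ≈ 154.0000.


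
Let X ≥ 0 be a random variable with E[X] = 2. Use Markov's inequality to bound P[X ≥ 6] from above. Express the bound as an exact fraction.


μ = E[X] = 2, a = 6.
Markov: P[X ≥ 6] ≤ μ/a = (2)/6 = 1/3.
Numerically: ≈ 0.3333.
(Since a = 6 > μ = 2.0000, the bound 1/3 is < 1 and informative.)

P[X ≥ 6] ≤ 1/3 ≈ 0.3333.


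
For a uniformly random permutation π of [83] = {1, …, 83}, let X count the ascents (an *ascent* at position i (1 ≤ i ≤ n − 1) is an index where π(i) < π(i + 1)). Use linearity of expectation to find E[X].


Write X = Σ X_I over i = 1, …, 82, with X_I the indicator of one ascent.
There are 82 indicators.
For each fixed i, the pair (π(i), π(i+1)) is a uniformly random ordered pair of distinct values from {1, …, 83}; by symmetry P[π(i) < π(i+1)] = 1/2.
By linearity: E[X] = 82 · (1/2) = (83 − 1) · (1/2) = 41 ≈ 41.000.

E[X] = 41 = 41.000.


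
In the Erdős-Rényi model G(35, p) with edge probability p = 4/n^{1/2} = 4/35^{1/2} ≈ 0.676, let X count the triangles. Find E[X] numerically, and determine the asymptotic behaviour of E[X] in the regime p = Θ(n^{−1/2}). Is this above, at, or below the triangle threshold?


Number of potential triangles: C(35, 3) = 6545.
Each occurs with probability p³ ≈ (0.676)³ ≈ 3.09085e-01.
By linearity: E[X] = C(35, 3)·p³ ≈ 6545 · 3.09085e-01 ≈ 2022.961.
Since α = 1/2 < 1, p = c/n^{1/2} ≫ 1/n is above the triangle threshold p ~ 1/n. Asymptotically E[X] ~ (c³/6)·n^{3(1−α)} = (4³/6)·n^{1.5} → ∞; triangles are abundant w.h.p.

E[X] ≈ 2022.961; in regime p = Θ(1/n^{1/2}) E[X] diverges (above the triangle threshold p ~ 1/n).


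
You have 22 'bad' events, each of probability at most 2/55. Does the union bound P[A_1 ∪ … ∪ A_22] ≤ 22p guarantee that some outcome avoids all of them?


Union bound: P[∪_{i=1}^{22} A_i] ≤ Σ_i P[A_i] ≤ 22·p = 22·(2/55) = 4/5.
Numerically: 4/5 ≈ 0.8000.
Is 4/5 < 1? YES.
Since P[∪ A_i] ≤ 4/5 < 1, the complement has P[∩ A_i^c] ≥ 1 − 4/5 = 1/5 > 0, so some outcome avoids every A_i.

22·p = 4/5 ≈ 0.8000; existence CERTIFIED by the union bound.


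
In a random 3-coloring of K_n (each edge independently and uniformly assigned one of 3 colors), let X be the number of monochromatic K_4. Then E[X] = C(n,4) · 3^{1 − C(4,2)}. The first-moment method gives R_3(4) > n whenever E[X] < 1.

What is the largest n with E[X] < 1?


We need C(n, 4) · 3^{1 − 6} < 1, i.e. C(n, 4) < 3^{6 − 1} = 243.
Check values of n near the boundary:
  n = 7: C(7, 4) = 35; 35 < 243? YES
  n = 8: C(8, 4) = 70; 70 < 243? YES
  n = 9: C(9, 4) = 126; 126 < 243? YES
  n = 10: C(10, 4) = 210; 210 < 243? YES
  n = 11: C(11, 4) = 330; 330 < 243? NO
The largest n with C(n, 4) < 243 is n = 10 (where E[X] = 70/81 ≈ 0.864198). Hence R_3(4) > 10, i.e. R_3(4) ≥ 11.

Largest n = 10; hence R_3(4) > 10.


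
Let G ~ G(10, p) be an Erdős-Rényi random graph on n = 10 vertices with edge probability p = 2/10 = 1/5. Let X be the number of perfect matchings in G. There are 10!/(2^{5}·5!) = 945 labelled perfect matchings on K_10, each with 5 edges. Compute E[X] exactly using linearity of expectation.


K_10 has 10!/(2^{5}·5!) = 945 labelled perfect matchings.
For each such perfect matching H, let X_H = 1 if all 5 edges of H are present in G. Then P[X_H = 1] = p^{5} = (1/5)^{5} = 1/3125.
By linearity of expectation: E[X] = Σ_H E[X_H] = 945 · p^{5} = 945 · 1/3125 = 189/625.
Numerically: E[X] ≈ 0.3024.

E[X] = 945 · (1/5)^{5} = 189/625 ≈ 0.3024.


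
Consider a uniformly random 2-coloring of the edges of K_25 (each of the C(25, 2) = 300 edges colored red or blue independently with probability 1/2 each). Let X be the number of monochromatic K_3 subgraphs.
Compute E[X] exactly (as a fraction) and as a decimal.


Let X = Σ_S X_S over the C(25, 3) = 2300 subsets S of size 3, where X_S = 1 if the K_3 on S is monochromatic.
For a fixed S, the K_3 on S has C(3, 2) = 3 edges. P[all 3 edges red] = (1/2)^3, and likewise for blue, so P[monochromatic] = 2·(1/2)^3 = 2^{1 − 3} = 1/4.
By linearity: E[X] = C(25, 3) · 2^{1 − 3} = 2300 · 1/4 = 575.
Numerically: E[X] ≈ 575.000000.

E[X] = C(25,3)·2^(1−C(3,2)) = 575 ≈ 575.000000.


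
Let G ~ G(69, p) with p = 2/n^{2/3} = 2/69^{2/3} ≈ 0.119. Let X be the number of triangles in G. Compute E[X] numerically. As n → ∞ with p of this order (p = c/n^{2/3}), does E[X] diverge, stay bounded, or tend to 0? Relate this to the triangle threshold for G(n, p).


Number of potential triangles: C(69, 3) = 52394.
Each occurs with probability p³ ≈ (0.119)³ ≈ 1.68032e-03.
By linearity: E[X] = C(69, 3)·p³ ≈ 52394 · 1.68032e-03 ≈ 88.039.
Since α = 2/3 < 1, p = c/n^{2/3} ≫ 1/n is above the triangle threshold p ~ 1/n. Asymptotically E[X] ~ (c³/6)·n^{3(1−α)} = (2³/6)·n^{1} → ∞; triangles are abundant w.h.p.

E[X] ≈ 88.039; in regime p = Θ(1/n^{2/3}) E[X] diverges (above the triangle threshold p ~ 1/n).


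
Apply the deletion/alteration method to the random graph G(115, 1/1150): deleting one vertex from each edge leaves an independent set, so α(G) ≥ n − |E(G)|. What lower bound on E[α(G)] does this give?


E[|E(G)|] = C(115, 2)·p = 6555 · (1/1150) = 57/10.
E[α(G)] ≥ n − E[|E(G)|] = 115 − 57/10 = 1093/10.
Numerically: ≈ 109.300.
(This is only a lower bound; the true E[α(G)] may be larger.)

E[α(G)] ≥ 1093/10 ≈ 109.300.


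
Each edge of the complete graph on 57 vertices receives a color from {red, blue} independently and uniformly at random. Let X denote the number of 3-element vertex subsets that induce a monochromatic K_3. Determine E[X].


Let X = Σ_S X_S over the C(57, 3) = 29260 subsets S of size 3, where X_S = 1 if the K_3 on S is monochromatic.
For a fixed S, the K_3 on S has C(3, 2) = 3 edges. P[all 3 edges red] = (1/2)^3, and likewise for blue, so P[monochromatic] = 2·(1/2)^3 = 2^{1 − 3} = 1/4.
By linearity of expectation: E[X] = C(57, 3) · 2^{1 − 3} = 29260 · 1/4 = 7315.
Numerically: E[X] ≈ 7315.000.

E[X] = C(57,3)·2^(1−C(3,2)) = 7315 ≈ 7315.000.


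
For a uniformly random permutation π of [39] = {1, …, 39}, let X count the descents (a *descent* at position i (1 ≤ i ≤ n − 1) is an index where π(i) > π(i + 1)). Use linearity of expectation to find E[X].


Write X = Σ X_I over i = 1, …, 38, with X_I the indicator of one descent.
There are 38 indicators.
For each fixed i, the pair (π(i), π(i+1)) is a uniformly random ordered pair of distinct values from {1, …, 39}; by symmetry P[π(i) > π(i+1)] = 1/2.
By linearity: E[X] = 38 · (1/2) = (39 − 1) · (1/2) = 19 ≈ 19.000000.

E[X] = 19 = 19.000000.


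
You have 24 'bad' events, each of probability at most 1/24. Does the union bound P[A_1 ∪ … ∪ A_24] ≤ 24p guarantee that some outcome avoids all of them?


Union bound: P[∪_{i=1}^{24} A_i] ≤ Σ_i P[A_i] ≤ 24·p = 24·(1/24) = 1.
Numerically: 1 ≈ 1.0000.
Is 1 < 1? NO.
Since the bound 1 is ≥ 1, the union bound is uninformative here; it does NOT by itself certify existence.

24·p = 1 ≈ 1.0000; existence NOT certified by the union bound.


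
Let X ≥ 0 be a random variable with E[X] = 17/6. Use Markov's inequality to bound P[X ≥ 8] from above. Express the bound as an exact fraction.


μ = E[X] = 17/6, a = 8.
Markov: P[X ≥ 8] ≤ μ/a = (17/6)/8 = 17/48.
Numerically: ≈ 0.354.
(Since a = 8 > μ = 2.833, the bound 17/48 is < 1 and informative.)

P[X ≥ 8] ≤ 17/48 ≈ 0.354.


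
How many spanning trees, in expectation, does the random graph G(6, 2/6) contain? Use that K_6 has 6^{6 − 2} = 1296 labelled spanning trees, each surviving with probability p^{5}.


K_6 has 6^{6 − 2} = 1296 labelled spanning trees.
For each such spanning tree H, let X_H = 1 if all 5 edges of H are present in G. Then P[X_H = 1] = p^{5} = (1/3)^{5} = 1/243.
By linearity: E[X] = Σ_H E[X_H] = 1296 · p^{5} = 1296 · 1/243 = 16/3.
Numerically: E[X] ≈ 5.3333.

E[X] = 1296 · (1/3)^{5} = 16/3 ≈ 5.3333.


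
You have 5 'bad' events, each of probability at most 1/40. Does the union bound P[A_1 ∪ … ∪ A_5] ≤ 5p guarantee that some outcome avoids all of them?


Union bound: P[∪_{i=1}^{5} A_i] ≤ Σ_i P[A_i] ≤ 5·p = 5·(1/40) = 1/8.
Numerically: 1/8 ≈ 0.12500.
Is 1/8 < 1? YES.
Since P[∪ A_i] ≤ 1/8 < 1, the complement has P[∩ A_i^c] ≥ 1 − 1/8 = 7/8 > 0, so some outcome avoids every A_i.

5·p = 1/8 ≈ 0.12500; existence CERTIFIED by the union bound.


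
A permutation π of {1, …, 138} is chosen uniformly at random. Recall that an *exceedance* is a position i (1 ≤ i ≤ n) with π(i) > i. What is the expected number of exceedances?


Write X = Σ_{i=1}^{138} X_i, where X_i = 1_{π(i) > i}.
For each fixed i, π(i) is uniform over {1, …, 138} (marginal of a uniform permutation), so P[π(i) > i] = (n − i)/n. Summing: Σ_{i=1}^{138} (n − i)/n = (0 + 1 + … + 137)/138 = 138(138 − 1)/(2·138) = (138 − 1)/2.
Hence E[X] = Σ_{i=1}^{138} (138 − i)/138 = 137/2 ≈ 68.50000.

E[X] = 137/2 = 68.50000.


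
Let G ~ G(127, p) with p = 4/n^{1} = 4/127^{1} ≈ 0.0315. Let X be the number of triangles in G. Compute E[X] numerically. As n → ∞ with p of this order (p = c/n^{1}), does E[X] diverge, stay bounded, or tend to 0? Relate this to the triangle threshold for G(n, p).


Number of potential triangles: C(127, 3) = 333375.
Each occurs with probability p³ ≈ (0.0315)³ ≈ 3.12442e-05.
By linearity: E[X] = C(127, 3)·p³ ≈ 333375 · 3.12442e-05 ≈ 10.416.
Here α = 1, so p = 4/n is exactly at the triangle threshold p ~ 1/n. Asymptotically E[X] → c³/6 = 4³/6 = 32/3 ≈ 10.667, a bounded constant. In this regime the triangle count is asymptotically Poisson(c³/6).

E[X] ≈ 10.416; in regime p = Θ(1/n^{1}) E[X] stays bounded (at the triangle threshold p ~ 1/n).


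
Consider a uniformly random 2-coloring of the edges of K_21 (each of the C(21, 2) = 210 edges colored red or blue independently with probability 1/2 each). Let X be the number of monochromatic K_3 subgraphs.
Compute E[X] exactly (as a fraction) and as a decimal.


Let X = Σ_S X_S over the C(21, 3) = 1330 subsets S of size 3, where X_S = 1 if the K_3 on S is monochromatic.
For a fixed S, the K_3 on S has C(3, 2) = 3 edges. P[all 3 edges red] = (1/2)^3, and likewise for blue, so P[monochromatic] = 2·(1/2)^3 = 2^{1 − 3} = 1/4.
Summing: E[X] = C(21, 3) · 2^{1 − 3} = 1330 · 1/4 = 665/2.
Numerically: E[X] ≈ 332.500000.

E[X] = C(21,3)·2^(1−C(3,2)) = 665/2 ≈ 332.500000.


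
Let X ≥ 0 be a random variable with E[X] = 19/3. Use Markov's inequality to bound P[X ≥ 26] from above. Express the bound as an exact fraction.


μ = E[X] = 19/3, a = 26.
Markov: P[X ≥ 26] ≤ μ/a = (19/3)/26 = 19/78.
Numerically: ≈ 0.2436.
(Since a = 26 > μ = 6.3333, the bound 19/78 is < 1 and informative.)

P[X ≥ 26] ≤ 19/78 ≈ 0.2436.


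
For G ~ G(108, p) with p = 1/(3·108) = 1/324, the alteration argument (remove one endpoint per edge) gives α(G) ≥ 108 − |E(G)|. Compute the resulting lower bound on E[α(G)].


E[|E(G)|] = C(108, 2)·p = 5778 · (1/324) = 107/6.
E[α(G)] ≥ n − E[|E(G)|] = 108 − 107/6 = 541/6.
Numerically: ≈ 90.166667.
(This is only a lower bound; the true E[α(G)] may be larger.)

E[α(G)] ≥ 541/6 ≈ 90.166667.


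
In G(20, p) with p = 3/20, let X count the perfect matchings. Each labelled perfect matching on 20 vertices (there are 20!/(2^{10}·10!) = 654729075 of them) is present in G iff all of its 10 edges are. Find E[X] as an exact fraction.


K_20 has 20!/(2^{10}·10!) = 654729075 labelled perfect matchings.
For each such perfect matching H, let X_H = 1 if all 10 edges of H are present in G. Then P[X_H = 1] = p^{10} = (3/20)^{10} = 59049/10240000000000.
Summing the indicators: E[X] = Σ_H E[X_H] = 654729075 · p^{10} = 654729075 · 59049/10240000000000 = 1546443885987/409600000000.
Numerically: E[X] ≈ 3.78.

E[X] = 654729075 · (3/20)^{10} = 1546443885987/409600000000 ≈ 3.78.


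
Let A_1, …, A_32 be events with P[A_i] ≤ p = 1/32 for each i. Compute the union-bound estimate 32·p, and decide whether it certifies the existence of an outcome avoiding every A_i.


Union bound: P[∪_{i=1}^{32} A_i] ≤ Σ_i P[A_i] ≤ 32·p = 32·(1/32) = 1.
Numerically: 1 ≈ 1.000.
Is 1 < 1? NO.
Since the bound 1 is ≥ 1, the union bound is uninformative here; it does NOT by itself certify existence.

32·p = 1 ≈ 1.000; existence NOT certified by the union bound.


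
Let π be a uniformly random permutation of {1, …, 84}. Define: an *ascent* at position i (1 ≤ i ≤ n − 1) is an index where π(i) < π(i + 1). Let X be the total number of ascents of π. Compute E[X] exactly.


Write X = Σ X_I over i = 1, …, 83, with X_I the indicator of one ascent.
There are 83 indicators.
For each fixed i, the pair (π(i), π(i+1)) is a uniformly random ordered pair of distinct values from {1, …, 84}; by symmetry P[π(i) < π(i+1)] = 1/2.
By linearity: E[X] = 83 · (1/2) = (84 − 1) · (1/2) = 83/2 ≈ 41.50000.

E[X] = 83/2 = 41.50000.


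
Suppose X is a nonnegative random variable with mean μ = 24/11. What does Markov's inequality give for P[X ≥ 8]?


μ = E[X] = 24/11, a = 8.
Markov: P[X ≥ 8] ≤ μ/a = (24/11)/8 = 3/11.
Numerically: ≈ 0.27273.
(Since a = 8 > μ = 2.18182, the bound 3/11 is < 1 and informative.)

P[X ≥ 8] ≤ 3/11 ≈ 0.27273.


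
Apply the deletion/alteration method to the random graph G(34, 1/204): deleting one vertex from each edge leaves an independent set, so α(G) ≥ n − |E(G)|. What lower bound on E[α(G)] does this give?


E[|E(G)|] = C(34, 2)·p = 561 · (1/204) = 11/4.
E[α(G)] ≥ n − E[|E(G)|] = 34 − 11/4 = 125/4.
Numerically: ≈ 31.250000.
(This is only a lower bound; the true E[α(G)] may be larger.)

E[α(G)] ≥ 125/4 ≈ 31.250000.


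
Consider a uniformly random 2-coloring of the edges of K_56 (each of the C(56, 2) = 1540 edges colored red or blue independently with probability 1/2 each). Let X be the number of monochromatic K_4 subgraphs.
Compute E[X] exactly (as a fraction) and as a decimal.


Let X = Σ_S X_S over the C(56, 4) = 367290 subsets S of size 4, where X_S = 1 if the K_4 on S is monochromatic.
For a fixed S, the K_4 on S has C(4, 2) = 6 edges. P[all 6 edges red] = (1/2)^6, and likewise for blue, so P[monochromatic] = 2·(1/2)^6 = 2^{1 − 6} = 1/32.
Summing: E[X] = C(56, 4) · 2^{1 − 6} = 367290 · 1/32 = 183645/16.
Numerically: E[X] ≈ 11477.812.

E[X] = C(56,4)·2^(1−C(4,2)) = 183645/16 ≈ 11477.812.


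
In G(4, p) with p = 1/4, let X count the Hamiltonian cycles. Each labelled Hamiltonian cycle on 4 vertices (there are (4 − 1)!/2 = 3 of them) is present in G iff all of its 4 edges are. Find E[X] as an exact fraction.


K_4 has (4 − 1)!/2 = 3 labelled Hamiltonian cycles.
For each such Hamiltonian cycle H, let X_H = 1 if all 4 edges of H are present in G. Then P[X_H = 1] = p^{4} = (1/4)^{4} = 1/256.
By linearity of expectation: E[X] = Σ_H E[X_H] = 3 · p^{4} = 3 · 1/256 = 3/256.
Numerically: E[X] ≈ 0.011719.

E[X] = 3 · (1/4)^{4} = 3/256 ≈ 0.011719.


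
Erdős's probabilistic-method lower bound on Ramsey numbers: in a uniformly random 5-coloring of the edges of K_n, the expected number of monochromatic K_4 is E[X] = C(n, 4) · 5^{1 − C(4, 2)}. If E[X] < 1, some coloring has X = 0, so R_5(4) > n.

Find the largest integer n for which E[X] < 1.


We need C(n, 4) · 5^{1 − 6} < 1, i.e. C(n, 4) < 5^{6 − 1} = 3125.
Check values of n near the boundary:
  n = 16: C(16, 4) = 1820; 1820 < 3125? YES
  n = 17: C(17, 4) = 2380; 2380 < 3125? YES
  n = 18: C(18, 4) = 3060; 3060 < 3125? YES
  n = 19: C(19, 4) = 3876; 3876 < 3125? NO
  n = 20: C(20, 4) = 4845; 4845 < 3125? NO
The largest n with C(n, 4) < 3125 is n = 18 (where E[X] = 612/625 ≈ 0.979). Hence R_5(4) > 18, i.e. R_5(4) ≥ 19.

Largest n = 18; hence R_5(4) > 18.


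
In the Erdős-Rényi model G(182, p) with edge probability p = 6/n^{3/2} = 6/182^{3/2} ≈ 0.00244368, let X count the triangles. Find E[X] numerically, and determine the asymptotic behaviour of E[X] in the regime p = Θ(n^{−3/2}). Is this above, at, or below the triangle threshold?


Number of potential triangles: C(182, 3) = 988260.
Each occurs with probability p³ ≈ (0.00244368)³ ≈ 1.45925942e-08.
By linearity: E[X] = C(182, 3)·p³ ≈ 988260 · 1.45925942e-08 ≈ 0.014421.
Since α = 3/2 > 1, p = c/n^{3/2} = o(1/n) is below the triangle threshold p ~ 1/n. Asymptotically E[X] ~ (c³/6)·n^{3(1−α)} = (6³/6)·n^{-1.5} → 0, so by Markov's inequality G has no triangles w.h.p.

E[X] ≈ 0.014421; in regime p = Θ(1/n^{3/2}) E[X] tends to 0 (below the triangle threshold p ~ 1/n).


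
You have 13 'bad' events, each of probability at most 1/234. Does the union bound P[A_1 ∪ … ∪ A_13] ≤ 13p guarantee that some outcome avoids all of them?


Union bound: P[∪_{i=1}^{13} A_i] ≤ Σ_i P[A_i] ≤ 13·p = 13·(1/234) = 1/18.
Numerically: 1/18 ≈ 0.0556.
Is 1/18 < 1? YES.
Since P[∪ A_i] ≤ 1/18 < 1, the complement has P[∩ A_i^c] ≥ 1 − 1/18 = 17/18 > 0, so some outcome avoids every A_i.

13·p = 1/18 ≈ 0.0556; existence CERTIFIED by the union bound.


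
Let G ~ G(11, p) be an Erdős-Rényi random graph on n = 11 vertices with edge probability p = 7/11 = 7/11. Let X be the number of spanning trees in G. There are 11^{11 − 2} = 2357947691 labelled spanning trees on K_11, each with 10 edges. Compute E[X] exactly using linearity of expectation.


K_11 has 11^{11 − 2} = 2357947691 labelled spanning trees.
For each such spanning tree H, let X_H = 1 if all 10 edges of H are present in G. Then P[X_H = 1] = p^{10} = (7/11)^{10} = 282475249/25937424601.
By linearity: E[X] = Σ_H E[X_H] = 2357947691 · p^{10} = 2357947691 · 282475249/25937424601 = 282475249/11.
Numerically: E[X] ≈ 2.57e+07.

E[X] = 2357947691 · (7/11)^{10} = 282475249/11 ≈ 2.57e+07.


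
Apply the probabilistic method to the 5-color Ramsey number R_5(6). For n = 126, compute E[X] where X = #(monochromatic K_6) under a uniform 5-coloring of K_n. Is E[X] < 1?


E[X] = C(126, 6) · 5^{1 − 15} = 4925156775 · 5^{−14} = 4925156775/6103515625.
As a reduced fraction: E[X] = 197006271/244140625 ≈ 0.8069377.
Is E[X] < 1? YES.
Since E[X] < 1, there exists a 5-coloring of K_{126} with no monochromatic K_6; hence R_5(6) > 126.

E[X] = 197006271/244140625 ≈ 0.8069377; E[X] < 1, so R_5(6) > 126.


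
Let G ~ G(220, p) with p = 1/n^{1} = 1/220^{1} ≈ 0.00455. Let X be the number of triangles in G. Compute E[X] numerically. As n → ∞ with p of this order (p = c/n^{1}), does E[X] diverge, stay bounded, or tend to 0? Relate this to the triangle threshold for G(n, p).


Number of potential triangles: C(220, 3) = 1750540.
Each occurs with probability p³ ≈ (0.00455)³ ≈ 9.39144e-08.
By linearity: E[X] = C(220, 3)·p³ ≈ 1750540 · 9.39144e-08 ≈ 0.164.
Here α = 1, so p = 1/n is exactly at the triangle threshold p ~ 1/n. Asymptotically E[X] → c³/6 = 1³/6 = 1/6 ≈ 0.167, a bounded constant. In this regime the triangle count is asymptotically Poisson(c³/6).

E[X] ≈ 0.164; in regime p = Θ(1/n^{1}) E[X] stays bounded (at the triangle threshold p ~ 1/n).


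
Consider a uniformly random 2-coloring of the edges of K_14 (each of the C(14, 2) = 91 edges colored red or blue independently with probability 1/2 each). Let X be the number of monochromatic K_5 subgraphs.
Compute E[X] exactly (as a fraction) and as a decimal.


Let X = Σ_S X_S over the C(14, 5) = 2002 subsets S of size 5, where X_S = 1 if the K_5 on S is monochromatic.
For a fixed S, the K_5 on S has C(5, 2) = 10 edges. P[all 10 edges red] = (1/2)^10, and likewise for blue, so P[monochromatic] = 2·(1/2)^10 = 2^{1 − 10} = 1/512.
By linearity of expectation: E[X] = C(14, 5) · 2^{1 − 10} = 2002 · 1/512 = 1001/256.
Numerically: E[X] ≈ 3.910.

E[X] = C(14,5)·2^(1−C(5,2)) = 1001/256 ≈ 3.910.


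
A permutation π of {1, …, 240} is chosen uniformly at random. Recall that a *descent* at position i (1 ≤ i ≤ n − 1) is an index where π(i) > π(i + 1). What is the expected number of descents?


Write X = Σ X_I over i = 1, …, 239, with X_I the indicator of one descent.
There are 239 indicators.
For each fixed i, the pair (π(i), π(i+1)) is a uniformly random ordered pair of distinct values from {1, …, 240}; by symmetry P[π(i) > π(i+1)] = 1/2.
By linearity: E[X] = 239 · (1/2) = (240 − 1) · (1/2) = 239/2 ≈ 119.5000.

E[X] = 239/2 = 119.5000.


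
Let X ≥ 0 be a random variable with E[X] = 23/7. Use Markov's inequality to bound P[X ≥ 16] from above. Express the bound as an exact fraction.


μ = E[X] = 23/7, a = 16.
Markov: P[X ≥ 16] ≤ μ/a = (23/7)/16 = 23/112.
Numerically: ≈ 0.20536.
(Since a = 16 > μ = 3.28571, the bound 23/112 is < 1 and informative.)

P[X ≥ 16] ≤ 23/112 ≈ 0.20536.


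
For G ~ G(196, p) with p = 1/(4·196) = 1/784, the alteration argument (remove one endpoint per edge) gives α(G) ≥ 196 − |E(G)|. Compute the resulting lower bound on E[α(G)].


E[|E(G)|] = C(196, 2)·p = 19110 · (1/784) = 195/8.
E[α(G)] ≥ n − E[|E(G)|] = 196 − 195/8 = 1373/8.
Numerically: ≈ 171.62500.
(This is only a lower bound; the true E[α(G)] may be larger.)

E[α(G)] ≥ 1373/8 ≈ 171.62500.


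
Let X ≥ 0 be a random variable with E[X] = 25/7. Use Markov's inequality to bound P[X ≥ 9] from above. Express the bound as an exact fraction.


μ = E[X] = 25/7, a = 9.
Markov: P[X ≥ 9] ≤ μ/a = (25/7)/9 = 25/63.
Numerically: ≈ 0.397.
(Since a = 9 > μ = 3.571, the bound 25/63 is < 1 and informative.)

P[X ≥ 9] ≤ 25/63 ≈ 0.397.


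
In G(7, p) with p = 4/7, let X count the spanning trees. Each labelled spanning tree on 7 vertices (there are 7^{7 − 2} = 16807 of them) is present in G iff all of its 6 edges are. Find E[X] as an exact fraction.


K_7 has 7^{7 − 2} = 16807 labelled spanning trees.
For each such spanning tree H, let X_H = 1 if all 6 edges of H are present in G. Then P[X_H = 1] = p^{6} = (4/7)^{6} = 4096/117649.
By linearity: E[X] = Σ_H E[X_H] = 16807 · p^{6} = 16807 · 4096/117649 = 4096/7.
Numerically: E[X] ≈ 585.143.

E[X] = 16807 · (4/7)^{6} = 4096/7 ≈ 585.143.


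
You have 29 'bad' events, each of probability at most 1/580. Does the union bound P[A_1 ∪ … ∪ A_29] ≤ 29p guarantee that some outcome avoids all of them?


Union bound: P[∪_{i=1}^{29} A_i] ≤ Σ_i P[A_i] ≤ 29·p = 29·(1/580) = 1/20.
Numerically: 1/20 ≈ 0.050000.
Is 1/20 < 1? YES.
Since P[∪ A_i] ≤ 1/20 < 1, the complement has P[∩ A_i^c] ≥ 1 − 1/20 = 19/20 > 0, so some outcome avoids every A_i.

29·p = 1/20 ≈ 0.050000; existence CERTIFIED by the union bound.


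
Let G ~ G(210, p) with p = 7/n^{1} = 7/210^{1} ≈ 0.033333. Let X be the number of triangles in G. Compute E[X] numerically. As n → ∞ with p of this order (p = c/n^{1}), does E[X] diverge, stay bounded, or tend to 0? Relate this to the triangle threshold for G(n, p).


Number of potential triangles: C(210, 3) = 1521520.
Each occurs with probability p³ ≈ (0.033333)³ ≈ 3.7037037e-05.
By linearity: E[X] = C(210, 3)·p³ ≈ 1521520 · 3.7037037e-05 ≈ 56.35259.
Here α = 1, so p = 7/n is exactly at the triangle threshold p ~ 1/n. Asymptotically E[X] → c³/6 = 7³/6 = 343/6 ≈ 57.16667, a bounded constant. In this regime the triangle count is asymptotically Poisson(c³/6).

E[X] ≈ 56.35259; in regime p = Θ(1/n^{1}) E[X] stays bounded (at the triangle threshold p ~ 1/n).


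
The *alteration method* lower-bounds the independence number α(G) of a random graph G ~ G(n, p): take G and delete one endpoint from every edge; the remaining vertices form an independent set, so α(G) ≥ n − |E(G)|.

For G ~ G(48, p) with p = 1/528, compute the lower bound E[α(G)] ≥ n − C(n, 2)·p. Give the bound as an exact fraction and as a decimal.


E[|E(G)|] = C(48, 2)·p = 1128 · (1/528) = 47/22.
E[α(G)] ≥ n − E[|E(G)|] = 48 − 47/22 = 1009/22.
Numerically: ≈ 45.864.
(This is only a lower bound; the true E[α(G)] may be larger.)

E[α(G)] ≥ 1009/22 ≈ 45.864.


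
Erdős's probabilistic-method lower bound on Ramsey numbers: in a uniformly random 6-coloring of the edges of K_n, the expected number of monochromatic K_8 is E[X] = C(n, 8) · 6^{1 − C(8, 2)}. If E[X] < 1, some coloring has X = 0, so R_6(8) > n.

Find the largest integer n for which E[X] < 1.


We need C(n, 8) · 6^{1 − 28} < 1, i.e. C(n, 8) < 6^{28 − 1} = 1023490369077469249536.
Check values of n near the boundary:
  n = 1593: C(1593, 8) = 1010555394551193970323; 1010555394551193970323 < 1023490369077469249536? YES
  n = 1594: C(1594, 8) = 1015652773590544255167; 1015652773590544255167 < 1023490369077469249536? YES
  n = 1595: C(1595, 8) = 1020772636343363633895; 1020772636343363633895 < 1023490369077469249536? YES
  n = 1596: C(1596, 8) = 1025915067760710553965; 1025915067760710553965 < 1023490369077469249536? NO
  n = 1597: C(1597, 8) = 1031080153060953275445; 1031080153060953275445 < 1023490369077469249536? NO
  n = 1598: C(1598, 8) = 1036267977730442348529; 1036267977730442348529 < 1023490369077469249536? NO
The largest n with C(n, 8) < 1023490369077469249536 is n = 1595 (where E[X] = 113419181815929292655/113721152119718805504 ≈ 0.997). Hence R_6(8) > 1595, i.e. R_6(8) ≥ 1596.

Largest n = 1595; hence R_6(8) > 1595.


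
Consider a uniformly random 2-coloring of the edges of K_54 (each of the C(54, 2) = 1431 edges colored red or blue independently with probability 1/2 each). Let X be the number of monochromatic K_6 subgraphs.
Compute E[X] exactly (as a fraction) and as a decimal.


Let X = Σ_S X_S over the C(54, 6) = 25827165 subsets S of size 6, where X_S = 1 if the K_6 on S is monochromatic.
For a fixed S, the K_6 on S has C(6, 2) = 15 edges. P[all 15 edges red] = (1/2)^15, and likewise for blue, so P[monochromatic] = 2·(1/2)^15 = 2^{1 − 15} = 1/16384.
Summing: E[X] = C(54, 6) · 2^{1 − 15} = 25827165 · 1/16384 = 25827165/16384.
Numerically: E[X] ≈ 1576.3651.

E[X] = C(54,6)·2^(1−C(6,2)) = 25827165/16384 ≈ 1576.3651.


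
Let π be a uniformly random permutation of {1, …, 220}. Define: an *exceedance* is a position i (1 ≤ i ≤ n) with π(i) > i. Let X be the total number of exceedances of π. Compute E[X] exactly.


Write X = Σ_{i=1}^{220} X_i, where X_i = 1_{π(i) > i}.
For each fixed i, π(i) is uniform over {1, …, 220} (marginal of a uniform permutation), so P[π(i) > i] = (n − i)/n. Summing: Σ_{i=1}^{220} (n − i)/n = (0 + 1 + … + 219)/220 = 220(220 − 1)/(2·220) = (220 − 1)/2.
Hence E[X] = Σ_{i=1}^{220} (220 − i)/220 = 219/2 ≈ 109.500.

E[X] = 219/2 = 109.500.


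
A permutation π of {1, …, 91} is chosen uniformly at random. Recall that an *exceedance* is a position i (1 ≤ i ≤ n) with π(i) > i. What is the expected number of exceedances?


Write X = Σ_{i=1}^{91} X_i, where X_i = 1_{π(i) > i}.
For each fixed i, π(i) is uniform over {1, …, 91} (marginal of a uniform permutation), so P[π(i) > i] = (n − i)/n. Summing: Σ_{i=1}^{91} (n − i)/n = (0 + 1 + … + 90)/91 = 91(91 − 1)/(2·91) = (91 − 1)/2.
Hence E[X] = Σ_{i=1}^{91} (91 − i)/91 = 45 ≈ 45.0000.

E[X] = 45 = 45.0000.


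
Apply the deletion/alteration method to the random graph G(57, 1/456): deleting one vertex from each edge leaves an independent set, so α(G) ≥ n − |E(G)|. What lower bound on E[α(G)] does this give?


E[|E(G)|] = C(57, 2)·p = 1596 · (1/456) = 7/2.
E[α(G)] ≥ n − E[|E(G)|] = 57 − 7/2 = 107/2.
Numerically: ≈ 53.50000.
(This is only a lower bound; the true E[α(G)] may be larger.)

E[α(G)] ≥ 107/2 ≈ 53.50000.


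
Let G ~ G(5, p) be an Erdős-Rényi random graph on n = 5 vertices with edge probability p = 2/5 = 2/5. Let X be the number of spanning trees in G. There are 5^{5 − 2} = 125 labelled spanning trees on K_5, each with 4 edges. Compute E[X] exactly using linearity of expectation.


K_5 has 5^{5 − 2} = 125 labelled spanning trees.
For each such spanning tree H, let X_H = 1 if all 4 edges of H are present in G. Then P[X_H = 1] = p^{4} = (2/5)^{4} = 16/625.
By linearity: E[X] = Σ_H E[X_H] = 125 · p^{4} = 125 · 16/625 = 16/5.
Numerically: E[X] ≈ 3.2.

E[X] = 125 · (2/5)^{4} = 16/5 ≈ 3.2.


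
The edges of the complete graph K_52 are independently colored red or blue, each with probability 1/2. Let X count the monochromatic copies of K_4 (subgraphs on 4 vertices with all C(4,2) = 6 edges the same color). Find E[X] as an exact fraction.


Let X = Σ_S X_S over the C(52, 4) = 270725 subsets S of size 4, where X_S = 1 if the K_4 on S is monochromatic.
For a fixed S, the K_4 on S has C(4, 2) = 6 edges. P[all 6 edges red] = (1/2)^6, and likewise for blue, so P[monochromatic] = 2·(1/2)^6 = 2^{1 − 6} = 1/32.
By linearity: E[X] = C(52, 4) · 2^{1 − 6} = 270725 · 1/32 = 270725/32.
Numerically: E[X] ≈ 8460.15625.

E[X] = C(52,4)·2^(1−C(4,2)) = 270725/32 ≈ 8460.15625.


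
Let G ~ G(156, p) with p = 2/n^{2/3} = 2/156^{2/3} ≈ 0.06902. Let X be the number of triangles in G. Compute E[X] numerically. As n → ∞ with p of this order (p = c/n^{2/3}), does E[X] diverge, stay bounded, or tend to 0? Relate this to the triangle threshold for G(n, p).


Number of potential triangles: C(156, 3) = 620620.
Each occurs with probability p³ ≈ (0.06902)³ ≈ 3.287311e-04.
By linearity: E[X] = C(156, 3)·p³ ≈ 620620 · 3.287311e-04 ≈ 204.0171.
Since α = 2/3 < 1, p = c/n^{2/3} ≫ 1/n is above the triangle threshold p ~ 1/n. Asymptotically E[X] ~ (c³/6)·n^{3(1−α)} = (2³/6)·n^{1} → ∞; triangles are abundant w.h.p.

E[X] ≈ 204.0171; in regime p = Θ(1/n^{2/3}) E[X] diverges (above the triangle threshold p ~ 1/n).


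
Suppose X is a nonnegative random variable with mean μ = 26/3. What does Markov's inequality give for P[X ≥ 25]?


μ = E[X] = 26/3, a = 25.
Markov: P[X ≥ 25] ≤ μ/a = (26/3)/25 = 26/75.
Numerically: ≈ 0.346667.
(Since a = 25 > μ = 8.666667, the bound 26/75 is < 1 and informative.)

P[X ≥ 25] ≤ 26/75 ≈ 0.346667.


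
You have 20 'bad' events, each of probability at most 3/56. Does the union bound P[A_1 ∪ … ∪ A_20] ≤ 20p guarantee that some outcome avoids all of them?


Union bound: P[∪_{i=1}^{20} A_i] ≤ Σ_i P[A_i] ≤ 20·p = 20·(3/56) = 15/14.
Numerically: 15/14 ≈ 1.071429.
Is 15/14 < 1? NO.
Since the bound 15/14 is ≥ 1, the union bound is uninformative here; it does NOT by itself certify existence.

20·p = 15/14 ≈ 1.071429; existence NOT certified by the union bound.


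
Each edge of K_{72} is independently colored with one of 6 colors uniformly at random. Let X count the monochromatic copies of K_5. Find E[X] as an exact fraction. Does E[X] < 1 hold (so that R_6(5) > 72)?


E[X] = C(72, 5) · 6^{1 − 10} = 13991544 · 6^{−9} = 13991544/10077696.
As a reduced fraction: E[X] = 194327/139968 ≈ 1.38837.
Is E[X] < 1? NO.
Since E[X] ≥ 1, the first-moment bound is inconclusive at n = 72; it does NOT by itself certify R_6(5) > 72.

E[X] = 194327/139968 ≈ 1.38837; E[X] ≥ 1; first-moment method inconclusive here.


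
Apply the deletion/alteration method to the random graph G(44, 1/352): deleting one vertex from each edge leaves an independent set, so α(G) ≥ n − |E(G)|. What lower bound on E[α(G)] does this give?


E[|E(G)|] = C(44, 2)·p = 946 · (1/352) = 43/16.
E[α(G)] ≥ n − E[|E(G)|] = 44 − 43/16 = 661/16.
Numerically: ≈ 41.31250.
(This is only a lower bound; the true E[α(G)] may be larger.)

E[α(G)] ≥ 661/16 ≈ 41.31250.


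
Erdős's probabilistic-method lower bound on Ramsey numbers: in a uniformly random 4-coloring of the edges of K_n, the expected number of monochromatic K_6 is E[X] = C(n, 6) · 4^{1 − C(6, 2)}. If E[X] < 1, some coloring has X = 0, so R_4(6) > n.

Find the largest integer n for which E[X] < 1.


We need C(n, 6) · 4^{1 − 15} < 1, i.e. C(n, 6) < 4^{15 − 1} = 268435456.
Check values of n near the boundary:
  n = 77: C(77, 6) = 237093780; 237093780 < 268435456? YES
  n = 78: C(78, 6) = 256851595; 256851595 < 268435456? YES
  n = 79: C(79, 6) = 277962685; 277962685 < 268435456? NO
  n = 80: C(80, 6) = 300500200; 300500200 < 268435456? NO
  n = 81: C(81, 6) = 324540216; 324540216 < 268435456? NO
The largest n with C(n, 6) < 268435456 is n = 78 (where E[X] = 256851595/268435456 ≈ 0.956847). Hence R_4(6) > 78, i.e. R_4(6) ≥ 79.

Largest n = 78; hence R_4(6) > 78.


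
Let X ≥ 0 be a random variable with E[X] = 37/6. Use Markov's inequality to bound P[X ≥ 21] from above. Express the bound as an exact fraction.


μ = E[X] = 37/6, a = 21.
Markov: P[X ≥ 21] ≤ μ/a = (37/6)/21 = 37/126.
Numerically: ≈ 0.29365.
(Since a = 21 > μ = 6.16667, the bound 37/126 is < 1 and informative.)

P[X ≥ 21] ≤ 37/126 ≈ 0.29365.


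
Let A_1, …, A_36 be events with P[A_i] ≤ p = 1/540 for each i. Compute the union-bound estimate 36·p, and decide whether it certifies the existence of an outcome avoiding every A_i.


Union bound: P[∪_{i=1}^{36} A_i] ≤ Σ_i P[A_i] ≤ 36·p = 36·(1/540) = 1/15.
Numerically: 1/15 ≈ 0.0667.
Is 1/15 < 1? YES.
Since P[∪ A_i] ≤ 1/15 < 1, the complement has P[∩ A_i^c] ≥ 1 − 1/15 = 14/15 > 0, so some outcome avoids every A_i.

36·p = 1/15 ≈ 0.0667; existence CERTIFIED by the union bound.


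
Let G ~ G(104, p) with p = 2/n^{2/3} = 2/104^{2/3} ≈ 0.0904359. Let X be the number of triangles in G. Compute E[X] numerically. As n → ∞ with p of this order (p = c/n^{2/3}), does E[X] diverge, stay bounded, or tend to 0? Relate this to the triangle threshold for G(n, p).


Number of potential triangles: C(104, 3) = 182104.
Each occurs with probability p³ ≈ (0.0904359)³ ≈ 7.39644970e-04.
By linearity: E[X] = C(104, 3)·p³ ≈ 182104 · 7.39644970e-04 ≈ 134.692308.
Since α = 2/3 < 1, p = c/n^{2/3} ≫ 1/n is above the triangle threshold p ~ 1/n. Asymptotically E[X] ~ (c³/6)·n^{3(1−α)} = (2³/6)·n^{1} → ∞; triangles are abundant w.h.p.

E[X] ≈ 134.692308; in regime p = Θ(1/n^{2/3}) E[X] diverges (above the triangle threshold p ~ 1/n).


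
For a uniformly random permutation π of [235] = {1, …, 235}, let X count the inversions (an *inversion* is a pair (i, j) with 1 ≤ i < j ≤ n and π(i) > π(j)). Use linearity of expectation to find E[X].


Write X = Σ X_I over the C(235, 2) = 27495 pairs i < j, with X_I the indicator of one inversion.
There are 27495 indicators.
For each fixed pair i < j, the values π(i) and π(j) are two distinct elements of {1, …, 235} in uniformly random order; by symmetry P[π(i) > π(j)] = 1/2.
By linearity: E[X] = 27495 · (1/2) = C(235, 2) · (1/2) = 27495/2 = 27495/2 ≈ 13747.500000.

E[X] = 27495/2 = 13747.500000.


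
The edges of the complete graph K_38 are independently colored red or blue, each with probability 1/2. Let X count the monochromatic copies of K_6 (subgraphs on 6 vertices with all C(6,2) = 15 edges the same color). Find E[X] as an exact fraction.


Let X = Σ_S X_S over the C(38, 6) = 2760681 subsets S of size 6, where X_S = 1 if the K_6 on S is monochromatic.
For a fixed S, the K_6 on S has C(6, 2) = 15 edges. P[all 15 edges red] = (1/2)^15, and likewise for blue, so P[monochromatic] = 2·(1/2)^15 = 2^{1 − 15} = 1/16384.
Summing: E[X] = C(38, 6) · 2^{1 − 15} = 2760681 · 1/16384 = 2760681/16384.
Numerically: E[X] ≈ 168.4986.

E[X] = C(38,6)·2^(1−C(6,2)) = 2760681/16384 ≈ 168.4986.


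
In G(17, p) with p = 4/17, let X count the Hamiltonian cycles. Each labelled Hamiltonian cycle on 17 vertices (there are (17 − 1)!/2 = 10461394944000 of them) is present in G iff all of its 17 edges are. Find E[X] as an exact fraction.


K_17 has (17 − 1)!/2 = 10461394944000 labelled Hamiltonian cycles.
For each such Hamiltonian cycle H, let X_H = 1 if all 17 edges of H are present in G. Then P[X_H = 1] = p^{17} = (4/17)^{17} = 17179869184/827240261886336764177.
Summing the indicators: E[X] = Σ_H E[X_H] = 10461394944000 · p^{17} = 10461394944000 · 17179869184/827240261886336764177 = 179725396620079005696000/827240261886336764177.
Numerically: E[X] ≈ 217.

E[X] = 10461394944000 · (4/17)^{17} = 179725396620079005696000/827240261886336764177 ≈ 217.


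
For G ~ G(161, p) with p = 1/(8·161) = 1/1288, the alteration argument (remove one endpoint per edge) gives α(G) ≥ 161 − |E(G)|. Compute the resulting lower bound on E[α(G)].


E[|E(G)|] = C(161, 2)·p = 12880 · (1/1288) = 10.
E[α(G)] ≥ n − E[|E(G)|] = 161 − 10 = 151.
Numerically: ≈ 151.000000.
(This is only a lower bound; the true E[α(G)] may be larger.)

E[α(G)] ≥ 151 ≈ 151.000000.


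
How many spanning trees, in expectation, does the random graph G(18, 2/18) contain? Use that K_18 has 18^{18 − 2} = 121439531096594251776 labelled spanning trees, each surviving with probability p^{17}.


K_18 has 18^{18 − 2} = 121439531096594251776 labelled spanning trees.
For each such spanning tree H, let X_H = 1 if all 17 edges of H are present in G. Then P[X_H = 1] = p^{17} = (1/9)^{17} = 1/16677181699666569.
By linearity: E[X] = Σ_H E[X_H] = 121439531096594251776 · p^{17} = 121439531096594251776 · 1/16677181699666569 = 65536/9.
Numerically: E[X] ≈ 7281.78.

E[X] = 121439531096594251776 · (1/9)^{17} = 65536/9 ≈ 7281.78.


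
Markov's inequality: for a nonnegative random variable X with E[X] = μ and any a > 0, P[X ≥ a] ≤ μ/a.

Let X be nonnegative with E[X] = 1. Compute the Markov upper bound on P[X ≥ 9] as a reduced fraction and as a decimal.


μ = E[X] = 1, a = 9.
Markov: P[X ≥ 9] ≤ μ/a = (1)/9 = 1/9.
Numerically: ≈ 0.11111.
(Since a = 9 > μ = 1.00000, the bound 1/9 is < 1 and informative.)

P[X ≥ 9] ≤ 1/9 ≈ 0.11111.


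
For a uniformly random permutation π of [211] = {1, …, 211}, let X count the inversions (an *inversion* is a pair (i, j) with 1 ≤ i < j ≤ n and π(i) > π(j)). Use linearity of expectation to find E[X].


Write X = Σ X_I over the C(211, 2) = 22155 pairs i < j, with X_I the indicator of one inversion.
There are 22155 indicators.
For each fixed pair i < j, the values π(i) and π(j) are two distinct elements of {1, …, 211} in uniformly random order; by symmetry P[π(i) > π(j)] = 1/2.
By linearity: E[X] = 22155 · (1/2) = C(211, 2) · (1/2) = 22155/2 = 22155/2 ≈ 11077.500.

E[X] = 22155/2 = 11077.500.


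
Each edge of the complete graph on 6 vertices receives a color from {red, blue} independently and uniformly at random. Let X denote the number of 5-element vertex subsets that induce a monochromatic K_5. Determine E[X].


Let X = Σ_S X_S over the C(6, 5) = 6 subsets S of size 5, where X_S = 1 if the K_5 on S is monochromatic.
For a fixed S, the K_5 on S has C(5, 2) = 10 edges. P[all 10 edges red] = (1/2)^10, and likewise for blue, so P[monochromatic] = 2·(1/2)^10 = 2^{1 − 10} = 1/512.
By linearity of expectation: E[X] = C(6, 5) · 2^{1 − 10} = 6 · 1/512 = 3/256.
Numerically: E[X] ≈ 0.0117.

E[X] = C(6,5)·2^(1−C(5,2)) = 3/256 ≈ 0.0117.
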